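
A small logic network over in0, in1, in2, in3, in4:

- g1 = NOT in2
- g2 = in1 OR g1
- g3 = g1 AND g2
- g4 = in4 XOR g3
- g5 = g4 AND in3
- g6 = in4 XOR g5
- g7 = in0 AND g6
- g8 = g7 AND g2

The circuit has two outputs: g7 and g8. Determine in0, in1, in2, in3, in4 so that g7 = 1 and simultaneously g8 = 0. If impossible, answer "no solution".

Check with in0=1, in1=0, in2=1, in3=0, in4=1:
g1 = NOT in2 = NOT 1 = 0
g2 = in1 OR g1 = 0 OR 0 = 0
g3 = g1 AND g2 = 0 AND 0 = 0
g4 = in4 XOR g3 = 1 XOR 0 = 1
g5 = g4 AND in3 = 1 AND 0 = 0
g6 = in4 XOR g5 = 1 XOR 0 = 1
g7 = in0 AND g6 = 1 AND 1 = 1
g8 = g7 AND g2 = 1 AND 0 = 0
So g7 = 1 and g8 = 0.

in0=1, in1=0, in2=1, in3=0, in4=1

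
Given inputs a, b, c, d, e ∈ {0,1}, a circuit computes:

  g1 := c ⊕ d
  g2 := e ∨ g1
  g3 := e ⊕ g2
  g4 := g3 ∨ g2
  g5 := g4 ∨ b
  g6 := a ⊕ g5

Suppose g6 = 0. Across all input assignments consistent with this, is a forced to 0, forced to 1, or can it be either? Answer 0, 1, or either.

Both values of a occur among assignments with g6 = 0:
  a=0: a=0, b=0, c=0, d=0, e=0
  a=1: a=1, b=0, c=0, d=0, e=1

either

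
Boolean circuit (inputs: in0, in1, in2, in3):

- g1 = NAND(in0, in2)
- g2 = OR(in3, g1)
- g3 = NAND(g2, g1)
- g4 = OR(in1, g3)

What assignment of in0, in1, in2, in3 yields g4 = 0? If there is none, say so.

Check with in0=1, in1=0, in2=0, in3=0:
g1 = NAND(in0, in2) = NAND(1, 0) = 1
g2 = OR(in3, g1) = OR(0, 1) = 1
g3 = NAND(g2, g1) = NAND(1, 1) = 0
g4 = OR(in1, g3) = OR(0, 0) = 0
So g4 = 0 as required.

in0=1, in1=0, in2=0, in3=0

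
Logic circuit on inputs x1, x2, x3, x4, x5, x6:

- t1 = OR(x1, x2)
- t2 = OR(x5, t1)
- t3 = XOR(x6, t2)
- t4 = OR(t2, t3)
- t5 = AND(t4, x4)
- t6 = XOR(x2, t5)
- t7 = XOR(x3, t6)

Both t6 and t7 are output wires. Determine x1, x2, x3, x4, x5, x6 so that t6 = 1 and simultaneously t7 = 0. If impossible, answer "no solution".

Check with x1=0, x2=0, x3=1, x4=1, x5=1, x6=0:
t1 = OR(x1, x2) = OR(0, 0) = 0
t2 = OR(x5, t1) = OR(1, 0) = 1
t3 = XOR(x6, t2) = XOR(0, 1) = 1
t4 = OR(t2, t3) = OR(1, 1) = 1
t5 = AND(t4, x4) = AND(1, 1) = 1
t6 = XOR(x2, t5) = XOR(0, 1) = 1
t7 = XOR(x3, t6) = XOR(1, 1) = 0
So t6 = 1 and t7 = 0.

x1=0, x2=0, x3=1, x4=1, x5=1, x6=0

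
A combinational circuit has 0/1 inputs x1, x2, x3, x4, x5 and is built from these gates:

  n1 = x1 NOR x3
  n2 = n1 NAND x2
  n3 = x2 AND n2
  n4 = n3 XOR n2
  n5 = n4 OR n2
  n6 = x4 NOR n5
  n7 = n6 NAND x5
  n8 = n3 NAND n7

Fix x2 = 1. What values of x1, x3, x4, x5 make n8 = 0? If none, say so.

n8 = n3 NAND n7 must be 0, so both n3 = 1 and n7 = 1.
n3 = x2 AND n2 must be 1, so both x2 = 1 and n2 = 1.
Check with x2 = 1 and x1=1, x3=0, x4=1, x5=0:
n1 = x1 NOR x3 = 1 NOR 0 = 0
n2 = n1 NAND x2 = 0 NAND 1 = 1
n3 = x2 AND n2 = 1 AND 1 = 1
n4 = n3 XOR n2 = 1 XOR 1 = 0
n5 = n4 OR n2 = 0 OR 1 = 1
n6 = x4 NOR n5 = 1 NOR 1 = 0
n7 = n6 NAND x5 = 0 NAND 0 = 1
n8 = n3 NAND n7 = 1 NAND 1 = 0
So n8 = 0.

x1=1, x3=0, x4=1, x5=0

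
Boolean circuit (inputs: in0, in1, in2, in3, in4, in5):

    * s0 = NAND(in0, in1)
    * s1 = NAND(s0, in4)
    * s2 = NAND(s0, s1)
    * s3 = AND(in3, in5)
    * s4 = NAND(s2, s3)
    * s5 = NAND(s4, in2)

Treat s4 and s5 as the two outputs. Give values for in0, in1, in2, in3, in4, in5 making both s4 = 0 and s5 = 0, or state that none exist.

no solution exists

Across all 64 input combinations, none give both s4 = 0 and s5 = 0.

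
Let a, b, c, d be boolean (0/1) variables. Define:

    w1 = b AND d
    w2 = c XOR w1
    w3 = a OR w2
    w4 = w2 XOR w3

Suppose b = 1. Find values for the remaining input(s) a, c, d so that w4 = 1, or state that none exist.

w4 = w2 XOR w3 must be 1, so w2 and w3 differ.
Check with b = 1 and a=1, c=1, d=1:
w1 = b AND d = 1 AND 1 = 1
w2 = c XOR w1 = 1 XOR 1 = 0
w3 = a OR w2 = 1 OR 0 = 1
w4 = w2 XOR w3 = 0 XOR 1 = 1
So w4 = 1.

a=1, c=1, d=1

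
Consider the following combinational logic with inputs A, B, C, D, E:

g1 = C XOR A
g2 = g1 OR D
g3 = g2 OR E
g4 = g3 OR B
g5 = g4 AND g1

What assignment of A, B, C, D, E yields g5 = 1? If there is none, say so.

A=1, B=0, C=0, D=1, E=1

g5 = g4 AND g1 must be 1, so both g4 = 1 and g1 = 1.
Check with A=1, B=0, C=0, D=1, E=1:
g1 = C XOR A = 0 XOR 1 = 1
g2 = g1 OR D = 1 OR 1 = 1
g3 = g2 OR E = 1 OR 1 = 1
g4 = g3 OR B = 1 OR 0 = 1
g5 = g4 AND g1 = 1 AND 1 = 1
So g5 = 1 as required.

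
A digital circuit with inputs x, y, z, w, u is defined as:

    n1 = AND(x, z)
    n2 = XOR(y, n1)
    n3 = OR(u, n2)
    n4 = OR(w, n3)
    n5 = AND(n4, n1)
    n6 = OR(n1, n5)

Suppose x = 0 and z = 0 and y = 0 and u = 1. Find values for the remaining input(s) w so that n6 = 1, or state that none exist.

With x = 0 and z = 0 and y = 0 and u = 1 fixed, none of the 2 settings of w give n6 = 1.
For example, with w=1:
n1 = AND(x, z) = AND(0, 0) = 0
n2 = XOR(y, n1) = XOR(0, 0) = 0
n3 = OR(u, n2) = OR(1, 0) = 1
n4 = OR(w, n3) = OR(1, 1) = 1
n5 = AND(n4, n1) = AND(1, 0) = 0
n6 = OR(n1, n5) = OR(0, 0) = 0
giving n6 = 0 ≠ 1.

no solution exists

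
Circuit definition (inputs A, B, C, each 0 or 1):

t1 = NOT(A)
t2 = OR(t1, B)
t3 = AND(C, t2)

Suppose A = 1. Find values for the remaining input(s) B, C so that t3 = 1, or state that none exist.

Check with A = 1 and B=1, C=1:
t1 = NOT(A) = NOT 1 = 0
t2 = OR(t1, B) = OR(0, 1) = 1
t3 = AND(C, t2) = AND(1, 1) = 1
So t3 = 1.

B=1, C=1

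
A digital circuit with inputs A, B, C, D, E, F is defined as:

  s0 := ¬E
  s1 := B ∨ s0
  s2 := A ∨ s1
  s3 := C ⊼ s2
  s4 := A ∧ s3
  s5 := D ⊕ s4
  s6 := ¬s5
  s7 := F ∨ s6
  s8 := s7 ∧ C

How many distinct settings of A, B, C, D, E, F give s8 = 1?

24

s8 = s7 ∧ C must be 1, so both s7 = 1 and C = 1.
s7 = F ∨ s6 must be 1, so at least one of F, s6 is 1.
Enumerating the 64 input combinations, 24 give s8 = 1 and 40 give s8 = 0.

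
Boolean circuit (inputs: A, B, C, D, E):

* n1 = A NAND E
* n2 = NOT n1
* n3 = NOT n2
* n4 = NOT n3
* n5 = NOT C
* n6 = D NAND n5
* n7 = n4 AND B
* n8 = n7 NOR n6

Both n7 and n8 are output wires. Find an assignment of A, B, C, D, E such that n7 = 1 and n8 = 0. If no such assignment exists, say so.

Check with A=1 B=1 C=0 D=0 E=1:
n1 = A NAND E = 1 NAND 1 = 0
n2 = NOT n1 = NOT 0 = 1
n3 = NOT n2 = NOT 1 = 0
n4 = NOT n3 = NOT 0 = 1
n5 = NOT C = NOT 0 = 1
n6 = D NAND n5 = 0 NAND 1 = 1
n7 = n4 AND B = 1 AND 1 = 1
n8 = n7 NOR n6 = 1 NOR 1 = 0
So n7 = 1 and n8 = 0.

A=1 B=1 C=0 D=0 E=1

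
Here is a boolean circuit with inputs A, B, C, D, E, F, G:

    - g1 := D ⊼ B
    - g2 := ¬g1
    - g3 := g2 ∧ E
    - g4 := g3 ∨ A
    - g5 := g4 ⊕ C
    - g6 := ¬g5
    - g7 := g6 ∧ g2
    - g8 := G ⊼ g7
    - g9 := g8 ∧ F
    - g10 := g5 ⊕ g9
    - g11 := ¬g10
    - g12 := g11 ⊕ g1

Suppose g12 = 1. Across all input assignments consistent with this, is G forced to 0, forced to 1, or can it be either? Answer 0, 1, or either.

Both values of G occur among assignments with g12 = 1:
  G=0: A=0, B=0, C=0, D=0, E=0, F=1, G=0
  G=1: A=0, B=0, C=0, D=0, E=0, F=1, G=1

either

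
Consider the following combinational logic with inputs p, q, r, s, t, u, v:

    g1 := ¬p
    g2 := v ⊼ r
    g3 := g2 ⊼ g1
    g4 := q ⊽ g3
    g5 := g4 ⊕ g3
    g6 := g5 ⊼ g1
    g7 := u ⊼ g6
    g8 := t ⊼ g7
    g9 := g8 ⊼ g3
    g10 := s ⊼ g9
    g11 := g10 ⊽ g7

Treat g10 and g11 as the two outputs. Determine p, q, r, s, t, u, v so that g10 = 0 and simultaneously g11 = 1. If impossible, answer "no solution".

Check with p=0, q=1, r=1, s=1, t=1, u=1, v=0:
g1 = ¬p = ¬0 = 1
g2 = v ⊼ r = 0 ⊼ 1 = 1
g3 = g2 ⊼ g1 = 1 ⊼ 1 = 0
g4 = q ⊽ g3 = 1 ⊽ 0 = 0
g5 = g4 ⊕ g3 = 0 ⊕ 0 = 0
g6 = g5 ⊼ g1 = 0 ⊼ 1 = 1
g7 = u ⊼ g6 = 1 ⊼ 1 = 0
g8 = t ⊼ g7 = 1 ⊼ 0 = 1
g9 = g8 ⊼ g3 = 1 ⊼ 0 = 1
g10 = s ⊼ g9 = 1 ⊼ 1 = 0
g11 = g10 ⊽ g7 = 0 ⊽ 0 = 1
So g10 = 0 and g11 = 1.

p=0, q=1, r=1, s=1, t=1, u=1, v=0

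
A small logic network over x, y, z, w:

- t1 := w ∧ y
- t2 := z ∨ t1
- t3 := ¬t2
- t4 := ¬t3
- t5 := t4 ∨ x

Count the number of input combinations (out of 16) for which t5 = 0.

3

t5 = t4 ∨ x must be 0, so both t4 = 0 and x = 0.
t4 = ¬t3 must be 0, so t3 = 1.
t3 = ¬t2 must be 1, so t2 = 0.
Enumerating the 16 input combinations, 3 give t5 = 0 and 13 give t5 = 1.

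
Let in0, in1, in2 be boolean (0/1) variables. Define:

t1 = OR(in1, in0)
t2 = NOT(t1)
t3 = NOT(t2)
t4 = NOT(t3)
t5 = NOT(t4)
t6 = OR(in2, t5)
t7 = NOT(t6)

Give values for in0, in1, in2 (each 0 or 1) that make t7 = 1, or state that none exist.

in0=0 in1=0 in2=0

t7 = NOT(t6) must be 1, so t6 = 0.
Check with in0=0 in1=0 in2=0:
t1 = OR(in1, in0) = OR(0, 0) = 0
t2 = NOT(t1) = NOT 0 = 1
t3 = NOT(t2) = NOT 1 = 0
t4 = NOT(t3) = NOT 0 = 1
t5 = NOT(t4) = NOT 1 = 0
t6 = OR(in2, t5) = OR(0, 0) = 0
t7 = NOT(t6) = NOT 0 = 1
So t7 = 1 as required.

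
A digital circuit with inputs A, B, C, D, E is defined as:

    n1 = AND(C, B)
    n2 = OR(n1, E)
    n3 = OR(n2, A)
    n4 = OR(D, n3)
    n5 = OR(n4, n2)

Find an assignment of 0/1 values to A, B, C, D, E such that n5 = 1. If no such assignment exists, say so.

A=1, B=1, C=1, D=1, E=1

Check with A=1, B=1, C=1, D=1, E=1:
n1 = AND(C, B) = AND(1, 1) = 1
n2 = OR(n1, E) = OR(1, 1) = 1
n3 = OR(n2, A) = OR(1, 1) = 1
n4 = OR(D, n3) = OR(1, 1) = 1
n5 = OR(n4, n2) = OR(1, 1) = 1
So n5 = 1 as required.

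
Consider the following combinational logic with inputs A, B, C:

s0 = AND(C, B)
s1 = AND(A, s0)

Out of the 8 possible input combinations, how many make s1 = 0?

s1 = AND(A, s0) must be 0, so at least one of A, s0 is 0.
Enumerating the 8 input combinations, 7 give s1 = 0 and 1 give s1 = 1.

7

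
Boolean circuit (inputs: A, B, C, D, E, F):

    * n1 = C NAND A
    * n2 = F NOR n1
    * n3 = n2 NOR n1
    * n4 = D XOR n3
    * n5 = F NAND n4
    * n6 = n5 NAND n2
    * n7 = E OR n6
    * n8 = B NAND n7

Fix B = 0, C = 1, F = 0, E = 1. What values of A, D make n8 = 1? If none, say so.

A=0, D=0

n8 = B NAND n7 must be 1, so at least one of B, n7 is 0.
Check with B = 0, C = 1, F = 0, E = 1 and A=0, D=0:
n1 = C NAND A = 1 NAND 0 = 1
n2 = F NOR n1 = 0 NOR 1 = 0
n3 = n2 NOR n1 = 0 NOR 1 = 0
n4 = D XOR n3 = 0 XOR 0 = 0
n5 = F NAND n4 = 0 NAND 0 = 1
n6 = n5 NAND n2 = 1 NAND 0 = 1
n7 = E OR n6 = 1 OR 1 = 1
n8 = B NAND n7 = 0 NAND 1 = 1
So n8 = 1.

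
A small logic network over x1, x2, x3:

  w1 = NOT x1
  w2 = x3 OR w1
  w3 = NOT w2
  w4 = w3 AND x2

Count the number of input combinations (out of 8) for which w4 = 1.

1

w4 = w3 AND x2 must be 1, so both w3 = 1 and x2 = 1.
w3 = NOT w2 must be 1, so w2 = 0.
w2 = x3 OR w1 must be 0, so both x3 = 0 and w1 = 0.
Enumerating the 8 input combinations, 1 give w4 = 1 and 7 give w4 = 0.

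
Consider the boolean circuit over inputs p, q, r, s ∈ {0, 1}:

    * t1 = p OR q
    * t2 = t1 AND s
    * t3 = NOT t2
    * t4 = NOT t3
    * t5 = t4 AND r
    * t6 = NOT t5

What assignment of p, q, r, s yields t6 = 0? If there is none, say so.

p=1, q=0, r=1, s=1

Check with p=1, q=0, r=1, s=1:
t1 = p OR q = 1 OR 0 = 1
t2 = t1 AND s = 1 AND 1 = 1
t3 = NOT t2 = NOT 1 = 0
t4 = NOT t3 = NOT 0 = 1
t5 = t4 AND r = 1 AND 1 = 1
t6 = NOT t5 = NOT 1 = 0
So t6 = 0 as required.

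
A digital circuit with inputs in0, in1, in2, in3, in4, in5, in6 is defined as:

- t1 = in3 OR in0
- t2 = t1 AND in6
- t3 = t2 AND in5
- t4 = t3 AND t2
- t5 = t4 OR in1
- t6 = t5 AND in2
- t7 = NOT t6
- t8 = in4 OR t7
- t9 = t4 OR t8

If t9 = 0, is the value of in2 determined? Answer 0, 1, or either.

1

t9 = t4 OR t8 must be 0, so both t4 = 0 and t8 = 0.
Every assignment with t9 = 0 has in2 = 1; there are 13 such assignment(s).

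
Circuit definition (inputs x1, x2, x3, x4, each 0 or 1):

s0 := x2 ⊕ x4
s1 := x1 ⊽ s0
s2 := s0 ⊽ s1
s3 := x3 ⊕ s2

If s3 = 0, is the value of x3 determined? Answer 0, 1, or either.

Both values of x3 occur among assignments with s3 = 0:
  x3=0: x1=0, x2=0, x3=0, x4=0
  x3=1: x1=1, x2=0, x3=1, x4=0

either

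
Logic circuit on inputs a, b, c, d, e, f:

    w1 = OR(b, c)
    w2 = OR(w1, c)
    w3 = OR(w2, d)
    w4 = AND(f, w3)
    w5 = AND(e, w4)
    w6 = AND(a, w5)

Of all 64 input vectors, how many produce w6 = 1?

w6 = AND(a, w5) must be 1, so both a = 1 and w5 = 1.
w5 = AND(e, w4) must be 1, so both e = 1 and w4 = 1.
w4 = AND(f, w3) must be 1, so both f = 1 and w3 = 1.
Enumerating the 64 input combinations, 7 give w6 = 1 and 57 give w6 = 0.

7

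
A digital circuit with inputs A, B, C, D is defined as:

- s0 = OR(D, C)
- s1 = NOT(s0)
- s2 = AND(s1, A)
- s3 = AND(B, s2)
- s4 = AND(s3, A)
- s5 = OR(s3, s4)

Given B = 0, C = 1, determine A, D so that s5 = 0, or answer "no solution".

A=1, D=0

s5 = OR(s3, s4) must be 0, so both s3 = 0 and s4 = 0.
s3 = AND(B, s2) must be 0, so at least one of B, s2 is 0.
Check with B = 0, C = 1 and A=1, D=0:
s0 = OR(D, C) = OR(0, 1) = 1
s1 = NOT(s0) = NOT 1 = 0
s2 = AND(s1, A) = AND(0, 1) = 0
s3 = AND(B, s2) = AND(0, 0) = 0
s4 = AND(s3, A) = AND(0, 1) = 0
s5 = OR(s3, s4) = OR(0, 0) = 0
So s5 = 0.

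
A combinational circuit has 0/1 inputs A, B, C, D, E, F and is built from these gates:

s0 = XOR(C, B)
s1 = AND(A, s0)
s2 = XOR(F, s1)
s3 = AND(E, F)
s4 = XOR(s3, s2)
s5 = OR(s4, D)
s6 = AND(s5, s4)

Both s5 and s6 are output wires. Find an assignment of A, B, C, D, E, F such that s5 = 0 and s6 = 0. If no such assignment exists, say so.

A=1 B=1 C=1 D=0 E=0 F=0

Check with A=1 B=1 C=1 D=0 E=0 F=0:
s0 = XOR(C, B) = XOR(1, 1) = 0
s1 = AND(A, s0) = AND(1, 0) = 0
s2 = XOR(F, s1) = XOR(0, 0) = 0
s3 = AND(E, F) = AND(0, 0) = 0
s4 = XOR(s3, s2) = XOR(0, 0) = 0
s5 = OR(s4, D) = OR(0, 0) = 0
s6 = AND(s5, s4) = AND(0, 0) = 0
So s5 = 0 and s6 = 0.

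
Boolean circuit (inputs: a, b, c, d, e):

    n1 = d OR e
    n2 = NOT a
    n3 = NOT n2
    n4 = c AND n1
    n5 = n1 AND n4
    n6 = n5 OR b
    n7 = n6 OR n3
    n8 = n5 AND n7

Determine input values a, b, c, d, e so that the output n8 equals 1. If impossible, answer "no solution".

n8 = n5 AND n7 must be 1, so both n5 = 1 and n7 = 1.
n5 = n1 AND n4 must be 1, so both n1 = 1 and n4 = 1.
Check with a=1, b=0, c=1, d=1, e=1:
n1 = d OR e = 1 OR 1 = 1
n2 = NOT a = NOT 1 = 0
n3 = NOT n2 = NOT 0 = 1
n4 = c AND n1 = 1 AND 1 = 1
n5 = n1 AND n4 = 1 AND 1 = 1
n6 = n5 OR b = 1 OR 0 = 1
n7 = n6 OR n3 = 1 OR 1 = 1
n8 = n5 AND n7 = 1 AND 1 = 1
So n8 = 1 as required.

a=1, b=0, c=1, d=1, e=1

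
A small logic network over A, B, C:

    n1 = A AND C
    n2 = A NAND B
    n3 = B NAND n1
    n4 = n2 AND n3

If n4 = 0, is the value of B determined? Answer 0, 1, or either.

1

n4 = n2 AND n3 must be 0, so at least one of n2, n3 is 0.
Every assignment with n4 = 0 has B = 1; there are 2 such assignment(s).
  A=1, B=1, C=0
  A=1, B=1, C=1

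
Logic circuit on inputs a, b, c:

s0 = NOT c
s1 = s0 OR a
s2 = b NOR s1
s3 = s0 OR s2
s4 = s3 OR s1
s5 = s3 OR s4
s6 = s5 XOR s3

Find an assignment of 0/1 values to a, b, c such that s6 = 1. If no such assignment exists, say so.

a=1, b=0, c=1

s6 = s5 XOR s3 must be 1, so s5 and s3 differ.
Check with a=1, b=0, c=1:
s0 = NOT c = NOT 1 = 0
s1 = s0 OR a = 0 OR 1 = 1
s2 = b NOR s1 = 0 NOR 1 = 0
s3 = s0 OR s2 = 0 OR 0 = 0
s4 = s3 OR s1 = 0 OR 1 = 1
s5 = s3 OR s4 = 0 OR 1 = 1
s6 = s5 XOR s3 = 1 XOR 0 = 1
So s6 = 1 as required.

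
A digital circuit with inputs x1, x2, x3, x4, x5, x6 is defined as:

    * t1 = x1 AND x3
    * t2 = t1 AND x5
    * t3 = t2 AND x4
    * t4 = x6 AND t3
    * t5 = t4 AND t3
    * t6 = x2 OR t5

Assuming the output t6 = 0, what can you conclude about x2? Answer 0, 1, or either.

0

t6 = x2 OR t5 must be 0, so both x2 = 0 and t5 = 0.
t5 = t4 AND t3 must be 0, so at least one of t4, t3 is 0.
Every assignment with t6 = 0 has x2 = 0; there are 31 such assignment(s).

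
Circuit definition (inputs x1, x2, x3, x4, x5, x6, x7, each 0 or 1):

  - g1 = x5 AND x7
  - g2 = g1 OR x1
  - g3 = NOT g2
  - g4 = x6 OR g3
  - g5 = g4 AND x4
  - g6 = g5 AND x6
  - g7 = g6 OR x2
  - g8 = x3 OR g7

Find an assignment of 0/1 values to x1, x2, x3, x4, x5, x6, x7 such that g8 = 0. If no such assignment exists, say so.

Check with x1=0, x2=0, x3=0, x4=0, x5=0, x6=1, x7=1:
g1 = x5 AND x7 = 0 AND 1 = 0
g2 = g1 OR x1 = 0 OR 0 = 0
g3 = NOT g2 = NOT 0 = 1
g4 = x6 OR g3 = 1 OR 1 = 1
g5 = g4 AND x4 = 1 AND 0 = 0
g6 = g5 AND x6 = 0 AND 1 = 0
g7 = g6 OR x2 = 0 OR 0 = 0
g8 = x3 OR g7 = 0 OR 0 = 0
So g8 = 0 as required.

x1=0, x2=0, x3=0, x4=0, x5=0, x6=1, x7=1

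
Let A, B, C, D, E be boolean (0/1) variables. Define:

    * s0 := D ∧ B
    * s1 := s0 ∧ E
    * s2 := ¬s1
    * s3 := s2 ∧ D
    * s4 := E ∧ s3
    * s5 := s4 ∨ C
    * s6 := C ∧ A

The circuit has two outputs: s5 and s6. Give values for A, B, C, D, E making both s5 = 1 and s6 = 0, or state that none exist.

A=0, B=0, C=0, D=1, E=1

Check with A=0, B=0, C=0, D=1, E=1:
s0 = D ∧ B = 1 ∧ 0 = 0
s1 = s0 ∧ E = 0 ∧ 1 = 0
s2 = ¬s1 = ¬0 = 1
s3 = s2 ∧ D = 1 ∧ 1 = 1
s4 = E ∧ s3 = 1 ∧ 1 = 1
s5 = s4 ∨ C = 1 ∨ 0 = 1
s6 = C ∧ A = 0 ∧ 0 = 0
So s5 = 1 and s6 = 0.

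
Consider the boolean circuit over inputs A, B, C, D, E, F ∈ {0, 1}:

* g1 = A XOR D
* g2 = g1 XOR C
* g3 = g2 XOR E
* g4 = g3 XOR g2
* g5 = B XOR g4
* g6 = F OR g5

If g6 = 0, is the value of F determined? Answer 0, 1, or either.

g6 = F OR g5 must be 0, so both F = 0 and g5 = 0.
Every assignment with g6 = 0 has F = 0; there are 16 such assignment(s).

0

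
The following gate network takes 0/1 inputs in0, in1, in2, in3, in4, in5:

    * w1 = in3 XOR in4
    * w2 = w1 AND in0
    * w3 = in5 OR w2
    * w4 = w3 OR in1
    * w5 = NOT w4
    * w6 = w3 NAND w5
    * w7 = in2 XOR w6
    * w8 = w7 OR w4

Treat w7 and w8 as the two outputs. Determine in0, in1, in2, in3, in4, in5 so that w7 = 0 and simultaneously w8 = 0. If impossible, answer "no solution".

Check with in0=0 in1=0 in2=1 in3=1 in4=0 in5=0:
w1 = in3 XOR in4 = 1 XOR 0 = 1
w2 = w1 AND in0 = 1 AND 0 = 0
w3 = in5 OR w2 = 0 OR 0 = 0
w4 = w3 OR in1 = 0 OR 0 = 0
w5 = NOT w4 = NOT 0 = 1
w6 = w3 NAND w5 = 0 NAND 1 = 1
w7 = in2 XOR w6 = 1 XOR 1 = 0
w8 = w7 OR w4 = 0 OR 0 = 0
So w7 = 0 and w8 = 0.

in0=0 in1=0 in2=1 in3=1 in4=0 in5=0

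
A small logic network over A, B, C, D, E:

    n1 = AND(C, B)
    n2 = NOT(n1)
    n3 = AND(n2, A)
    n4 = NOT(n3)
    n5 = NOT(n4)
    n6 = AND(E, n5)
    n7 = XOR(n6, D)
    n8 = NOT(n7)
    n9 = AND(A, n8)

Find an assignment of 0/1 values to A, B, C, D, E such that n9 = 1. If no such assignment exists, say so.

A=1 B=1 C=0 D=1 E=1

Check with A=1 B=1 C=0 D=1 E=1:
n1 = AND(C, B) = AND(0, 1) = 0
n2 = NOT(n1) = NOT 0 = 1
n3 = AND(n2, A) = AND(1, 1) = 1
n4 = NOT(n3) = NOT 1 = 0
n5 = NOT(n4) = NOT 0 = 1
n6 = AND(E, n5) = AND(1, 1) = 1
n7 = XOR(n6, D) = XOR(1, 1) = 0
n8 = NOT(n7) = NOT 0 = 1
n9 = AND(A, n8) = AND(1, 1) = 1
So n9 = 1 as required.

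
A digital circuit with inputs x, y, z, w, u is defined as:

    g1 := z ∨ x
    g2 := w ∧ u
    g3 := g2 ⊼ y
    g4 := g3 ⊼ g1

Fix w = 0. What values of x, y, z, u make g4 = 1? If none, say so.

Check with w = 0 and x=0, y=1, z=0, u=1:
g1 = z ∨ x = 0 ∨ 0 = 0
g2 = w ∧ u = 0 ∧ 1 = 0
g3 = g2 ⊼ y = 0 ⊼ 1 = 1
g4 = g3 ⊼ g1 = 1 ⊼ 0 = 1
So g4 = 1.

x=0, y=1, z=0, u=1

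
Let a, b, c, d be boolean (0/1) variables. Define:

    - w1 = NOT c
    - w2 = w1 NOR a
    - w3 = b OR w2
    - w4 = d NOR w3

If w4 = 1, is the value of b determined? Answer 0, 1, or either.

w4 = d NOR w3 must be 1, so both d = 0 and w3 = 0.
Every assignment with w4 = 1 has b = 0; there are 3 such assignment(s).
  a=0, b=0, c=0, d=0
  a=1, b=0, c=0, d=0
  a=1, b=0, c=1, d=0

0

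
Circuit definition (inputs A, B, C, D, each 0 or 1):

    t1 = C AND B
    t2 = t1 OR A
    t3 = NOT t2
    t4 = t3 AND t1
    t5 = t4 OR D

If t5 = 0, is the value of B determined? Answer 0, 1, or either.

either

Both values of B occur among assignments with t5 = 0:
  B=0: A=0, B=0, C=0, D=0
  B=1: A=0, B=1, C=0, D=0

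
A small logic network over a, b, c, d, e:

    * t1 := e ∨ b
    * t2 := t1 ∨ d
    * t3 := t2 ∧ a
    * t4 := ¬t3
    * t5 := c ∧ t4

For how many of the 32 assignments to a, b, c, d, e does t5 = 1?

t5 = c ∧ t4 must be 1, so both c = 1 and t4 = 1.
t4 = ¬t3 must be 1, so t3 = 0.
Enumerating the 32 input combinations, 9 give t5 = 1 and 23 give t5 = 0.

9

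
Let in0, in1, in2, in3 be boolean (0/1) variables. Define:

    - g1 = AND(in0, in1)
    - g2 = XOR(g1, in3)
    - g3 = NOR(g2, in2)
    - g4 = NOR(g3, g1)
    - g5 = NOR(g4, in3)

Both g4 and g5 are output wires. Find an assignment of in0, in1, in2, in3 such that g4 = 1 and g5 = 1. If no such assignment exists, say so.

Across all 16 input combinations, none give both g4 = 1 and g5 = 1.

no solution exists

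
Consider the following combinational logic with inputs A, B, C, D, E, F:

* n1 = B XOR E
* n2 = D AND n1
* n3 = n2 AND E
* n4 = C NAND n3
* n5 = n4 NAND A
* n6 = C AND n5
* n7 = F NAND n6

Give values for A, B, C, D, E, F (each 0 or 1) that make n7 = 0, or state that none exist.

n7 = F NAND n6 must be 0, so both F = 1 and n6 = 1.
Check with A=0, B=1, C=1, D=1, E=1, F=1:
n1 = B XOR E = 1 XOR 1 = 0
n2 = D AND n1 = 1 AND 0 = 0
n3 = n2 AND E = 0 AND 1 = 0
n4 = C NAND n3 = 1 NAND 0 = 1
n5 = n4 NAND A = 1 NAND 0 = 1
n6 = C AND n5 = 1 AND 1 = 1
n7 = F NAND n6 = 1 NAND 1 = 0
So n7 = 0 as required.

A=0, B=1, C=1, D=1, E=1, F=1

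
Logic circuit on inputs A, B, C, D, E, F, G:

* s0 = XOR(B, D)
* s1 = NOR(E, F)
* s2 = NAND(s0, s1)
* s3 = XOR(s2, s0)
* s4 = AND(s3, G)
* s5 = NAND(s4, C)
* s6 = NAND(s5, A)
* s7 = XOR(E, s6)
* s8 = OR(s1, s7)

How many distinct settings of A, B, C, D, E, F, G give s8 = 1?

78

s8 = OR(s1, s7) must be 1, so at least one of s1, s7 is 1.
Enumerating the 128 input combinations, 78 give s8 = 1 and 50 give s8 = 0.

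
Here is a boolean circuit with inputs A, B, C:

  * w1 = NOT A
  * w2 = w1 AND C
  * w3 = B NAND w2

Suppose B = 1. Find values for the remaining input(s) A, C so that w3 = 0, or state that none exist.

w3 = B NAND w2 must be 0, so both B = 1 and w2 = 1.
w2 = w1 AND C must be 1, so both w1 = 1 and C = 1.
Check with B = 1 and A=0, C=1:
w1 = NOT A = NOT 0 = 1
w2 = w1 AND C = 1 AND 1 = 1
w3 = B NAND w2 = 1 NAND 1 = 0
So w3 = 0.

A=0, C=1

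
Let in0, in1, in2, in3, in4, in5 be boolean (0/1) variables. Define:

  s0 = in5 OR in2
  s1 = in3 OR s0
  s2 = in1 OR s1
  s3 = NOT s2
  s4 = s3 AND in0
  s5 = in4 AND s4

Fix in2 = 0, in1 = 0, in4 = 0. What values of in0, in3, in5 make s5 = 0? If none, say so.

s5 = in4 AND s4 must be 0, so at least one of in4, s4 is 0.
Check with in2 = 0, in1 = 0, in4 = 0 and in0=1, in3=1, in5=1:
s0 = in5 OR in2 = 1 OR 0 = 1
s1 = in3 OR s0 = 1 OR 1 = 1
s2 = in1 OR s1 = 0 OR 1 = 1
s3 = NOT s2 = NOT 1 = 0
s4 = s3 AND in0 = 0 AND 1 = 0
s5 = in4 AND s4 = 0 AND 0 = 0
So s5 = 0.

in0=1, in3=1, in5=1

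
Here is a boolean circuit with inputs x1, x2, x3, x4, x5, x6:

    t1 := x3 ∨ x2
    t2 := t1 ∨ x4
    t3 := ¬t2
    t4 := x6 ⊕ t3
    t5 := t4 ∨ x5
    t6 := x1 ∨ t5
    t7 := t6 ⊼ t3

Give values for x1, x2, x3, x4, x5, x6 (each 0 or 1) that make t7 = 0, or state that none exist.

Check with x1=0, x2=0, x3=0, x4=0, x5=1, x6=1:
t1 = x3 ∨ x2 = 0 ∨ 0 = 0
t2 = t1 ∨ x4 = 0 ∨ 0 = 0
t3 = ¬t2 = ¬0 = 1
t4 = x6 ⊕ t3 = 1 ⊕ 1 = 0
t5 = t4 ∨ x5 = 0 ∨ 1 = 1
t6 = x1 ∨ t5 = 0 ∨ 1 = 1
t7 = t6 ⊼ t3 = 1 ⊼ 1 = 0
So t7 = 0 as required.

x1=0, x2=0, x3=0, x4=0, x5=1, x6=1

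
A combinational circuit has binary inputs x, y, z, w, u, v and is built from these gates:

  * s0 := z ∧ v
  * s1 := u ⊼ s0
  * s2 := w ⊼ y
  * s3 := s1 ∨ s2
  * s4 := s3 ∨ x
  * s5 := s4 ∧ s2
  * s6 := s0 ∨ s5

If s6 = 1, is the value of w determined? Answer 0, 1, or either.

either

Both values of w occur among assignments with s6 = 1:
  w=0: x=0, y=0, z=0, w=0, u=0, v=0
  w=1: x=0, y=0, z=0, w=1, u=0, v=0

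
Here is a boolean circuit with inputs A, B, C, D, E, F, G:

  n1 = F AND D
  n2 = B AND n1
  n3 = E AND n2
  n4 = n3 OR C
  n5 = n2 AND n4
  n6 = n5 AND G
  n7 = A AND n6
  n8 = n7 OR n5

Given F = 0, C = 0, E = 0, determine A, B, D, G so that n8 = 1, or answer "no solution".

no solution exists

With F = 0, C = 0, E = 0 fixed, none of the 16 settings of A, B, D, G give n8 = 1.
For example, with A=1, B=0, D=0, G=0:
n1 = F AND D = 0 AND 0 = 0
n2 = B AND n1 = 0 AND 0 = 0
n3 = E AND n2 = 0 AND 0 = 0
n4 = n3 OR C = 0 OR 0 = 0
n5 = n2 AND n4 = 0 AND 0 = 0
n6 = n5 AND G = 0 AND 0 = 0
n7 = A AND n6 = 1 AND 0 = 0
n8 = n7 OR n5 = 0 OR 0 = 0
giving n8 = 0 ≠ 1.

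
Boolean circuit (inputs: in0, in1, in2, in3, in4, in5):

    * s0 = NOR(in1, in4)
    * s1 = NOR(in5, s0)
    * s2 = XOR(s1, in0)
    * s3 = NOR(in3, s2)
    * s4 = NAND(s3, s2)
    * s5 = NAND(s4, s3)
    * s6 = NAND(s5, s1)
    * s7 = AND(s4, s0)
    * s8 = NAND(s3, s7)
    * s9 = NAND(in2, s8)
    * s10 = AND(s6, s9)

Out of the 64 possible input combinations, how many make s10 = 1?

25

s10 = AND(s6, s9) must be 1, so both s6 = 1 and s9 = 1.
s6 = NAND(s5, s1) must be 1, so at least one of s5, s1 is 0.
Enumerating the 64 input combinations, 25 give s10 = 1 and 39 give s10 = 0.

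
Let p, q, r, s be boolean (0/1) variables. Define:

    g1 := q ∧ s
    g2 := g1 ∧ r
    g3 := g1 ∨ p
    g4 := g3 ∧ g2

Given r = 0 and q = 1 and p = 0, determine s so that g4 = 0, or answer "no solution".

Check with r = 0 and q = 1 and p = 0 and s=0:
g1 = q ∧ s = 1 ∧ 0 = 0
g2 = g1 ∧ r = 0 ∧ 0 = 0
g3 = g1 ∨ p = 0 ∨ 0 = 0
g4 = g3 ∧ g2 = 0 ∧ 0 = 0
So g4 = 0.

s=0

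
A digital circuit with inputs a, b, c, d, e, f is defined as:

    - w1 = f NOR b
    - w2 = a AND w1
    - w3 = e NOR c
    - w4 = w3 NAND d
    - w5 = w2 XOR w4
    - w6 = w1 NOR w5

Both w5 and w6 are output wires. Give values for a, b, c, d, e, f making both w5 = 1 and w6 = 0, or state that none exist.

Check with a=1, b=1, c=1, d=0, e=1, f=1:
w1 = f NOR b = 1 NOR 1 = 0
w2 = a AND w1 = 1 AND 0 = 0
w3 = e NOR c = 1 NOR 1 = 0
w4 = w3 NAND d = 0 NAND 0 = 1
w5 = w2 XOR w4 = 0 XOR 1 = 1
w6 = w1 NOR w5 = 0 NOR 1 = 0
So w5 = 1 and w6 = 0.

a=1, b=1, c=1, d=0, e=1, f=1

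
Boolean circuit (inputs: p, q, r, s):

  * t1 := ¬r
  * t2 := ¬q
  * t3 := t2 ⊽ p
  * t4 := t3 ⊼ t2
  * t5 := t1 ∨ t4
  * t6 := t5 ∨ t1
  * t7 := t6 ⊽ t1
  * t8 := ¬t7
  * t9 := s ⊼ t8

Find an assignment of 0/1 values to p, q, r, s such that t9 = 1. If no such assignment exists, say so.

p=1, q=0, r=0, s=0

Check with p=1, q=0, r=0, s=0:
t1 = ¬r = ¬0 = 1
t2 = ¬q = ¬0 = 1
t3 = t2 ⊽ p = 1 ⊽ 1 = 0
t4 = t3 ⊼ t2 = 0 ⊼ 1 = 1
t5 = t1 ∨ t4 = 1 ∨ 1 = 1
t6 = t5 ∨ t1 = 1 ∨ 1 = 1
t7 = t6 ⊽ t1 = 1 ⊽ 1 = 0
t8 = ¬t7 = ¬0 = 1
t9 = s ⊼ t8 = 0 ⊼ 1 = 1
So t9 = 1 as required.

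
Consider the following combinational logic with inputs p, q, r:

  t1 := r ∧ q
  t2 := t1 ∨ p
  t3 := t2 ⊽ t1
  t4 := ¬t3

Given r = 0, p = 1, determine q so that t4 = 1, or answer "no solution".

t4 = ¬t3 must be 1, so t3 = 0.
Check with r = 0, p = 1 and q=1:
t1 = r ∧ q = 0 ∧ 1 = 0
t2 = t1 ∨ p = 0 ∨ 1 = 1
t3 = t2 ⊽ t1 = 1 ⊽ 0 = 0
t4 = ¬t3 = ¬0 = 1
So t4 = 1.

q=1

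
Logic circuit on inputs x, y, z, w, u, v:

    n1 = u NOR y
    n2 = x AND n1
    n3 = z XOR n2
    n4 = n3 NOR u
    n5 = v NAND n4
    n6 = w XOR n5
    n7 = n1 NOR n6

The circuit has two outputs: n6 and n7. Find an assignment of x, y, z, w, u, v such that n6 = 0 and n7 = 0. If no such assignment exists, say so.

Check with x=1, y=0, z=0, w=1, u=0, v=1:
n1 = u NOR y = 0 NOR 0 = 1
n2 = x AND n1 = 1 AND 1 = 1
n3 = z XOR n2 = 0 XOR 1 = 1
n4 = n3 NOR u = 1 NOR 0 = 0
n5 = v NAND n4 = 1 NAND 0 = 1
n6 = w XOR n5 = 1 XOR 1 = 0
n7 = n1 NOR n6 = 1 NOR 0 = 0
So n6 = 0 and n7 = 0.

x=1, y=0, z=0, w=1, u=0, v=1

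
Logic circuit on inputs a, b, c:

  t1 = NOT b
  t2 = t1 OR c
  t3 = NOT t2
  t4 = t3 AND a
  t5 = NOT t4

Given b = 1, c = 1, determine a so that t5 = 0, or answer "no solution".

no solution exists

With b = 1, c = 1 fixed, none of the 2 settings of a give t5 = 0.
For example, with a=0:
t1 = NOT b = NOT 1 = 0
t2 = t1 OR c = 0 OR 1 = 1
t3 = NOT t2 = NOT 1 = 0
t4 = t3 AND a = 0 AND 0 = 0
t5 = NOT t4 = NOT 0 = 1
giving t5 = 1 ≠ 0.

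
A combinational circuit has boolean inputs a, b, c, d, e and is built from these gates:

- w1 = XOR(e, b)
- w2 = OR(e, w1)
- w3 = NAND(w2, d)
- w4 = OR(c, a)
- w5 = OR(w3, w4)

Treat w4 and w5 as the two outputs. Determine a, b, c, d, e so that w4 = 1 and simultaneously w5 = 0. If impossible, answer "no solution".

no solution exists

Across all 32 input combinations, none give both w4 = 1 and w5 = 0.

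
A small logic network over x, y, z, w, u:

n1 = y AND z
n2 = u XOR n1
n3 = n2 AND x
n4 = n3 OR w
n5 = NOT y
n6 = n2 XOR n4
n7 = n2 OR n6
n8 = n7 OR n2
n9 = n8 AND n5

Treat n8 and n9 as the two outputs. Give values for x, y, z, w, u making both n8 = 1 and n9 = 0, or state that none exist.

Check with x=1, y=1, z=0, w=1, u=0:
n1 = y AND z = 1 AND 0 = 0
n2 = u XOR n1 = 0 XOR 0 = 0
n3 = n2 AND x = 0 AND 1 = 0
n4 = n3 OR w = 0 OR 1 = 1
n5 = NOT y = NOT 1 = 0
n6 = n2 XOR n4 = 0 XOR 1 = 1
n7 = n2 OR n6 = 0 OR 1 = 1
n8 = n7 OR n2 = 1 OR 0 = 1
n9 = n8 AND n5 = 1 AND 0 = 0
So n8 = 1 and n9 = 0.

x=1, y=1, z=0, w=1, u=0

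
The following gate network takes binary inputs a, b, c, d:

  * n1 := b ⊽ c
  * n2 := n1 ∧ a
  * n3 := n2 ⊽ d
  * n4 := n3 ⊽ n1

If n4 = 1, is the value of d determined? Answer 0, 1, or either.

n4 = n3 ⊽ n1 must be 1, so both n3 = 0 and n1 = 0.
Every assignment with n4 = 1 has d = 1; there are 6 such assignment(s).

1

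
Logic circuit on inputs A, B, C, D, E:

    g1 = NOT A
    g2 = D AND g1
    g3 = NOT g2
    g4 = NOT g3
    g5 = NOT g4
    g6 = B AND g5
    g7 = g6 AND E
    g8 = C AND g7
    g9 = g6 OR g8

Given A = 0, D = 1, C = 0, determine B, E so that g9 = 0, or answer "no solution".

B=1, E=0

Check with A = 0, D = 1, C = 0 and B=1, E=0:
g1 = NOT A = NOT 0 = 1
g2 = D AND g1 = 1 AND 1 = 1
g3 = NOT g2 = NOT 1 = 0
g4 = NOT g3 = NOT 0 = 1
g5 = NOT g4 = NOT 1 = 0
g6 = B AND g5 = 1 AND 0 = 0
g7 = g6 AND E = 0 AND 0 = 0
g8 = C AND g7 = 0 AND 0 = 0
g9 = g6 OR g8 = 0 OR 0 = 0
So g9 = 0.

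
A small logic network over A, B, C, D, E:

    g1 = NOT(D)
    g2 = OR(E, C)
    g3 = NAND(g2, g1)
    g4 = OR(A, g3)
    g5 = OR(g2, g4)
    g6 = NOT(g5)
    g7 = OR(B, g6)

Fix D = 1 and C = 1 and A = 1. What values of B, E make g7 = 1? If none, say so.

B=1, E=0

Check with D = 1 and C = 1 and A = 1 and B=1, E=0:
g1 = NOT(D) = NOT 1 = 0
g2 = OR(E, C) = OR(0, 1) = 1
g3 = NAND(g2, g1) = NAND(1, 0) = 1
g4 = OR(A, g3) = OR(1, 1) = 1
g5 = OR(g2, g4) = OR(1, 1) = 1
g6 = NOT(g5) = NOT 1 = 0
g7 = OR(B, g6) = OR(1, 0) = 1
So g7 = 1.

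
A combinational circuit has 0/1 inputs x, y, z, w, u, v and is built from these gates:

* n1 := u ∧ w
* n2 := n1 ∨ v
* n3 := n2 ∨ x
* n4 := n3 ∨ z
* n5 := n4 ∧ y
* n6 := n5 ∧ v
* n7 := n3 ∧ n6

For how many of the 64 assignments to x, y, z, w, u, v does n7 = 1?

16

n7 = n3 ∧ n6 must be 1, so both n3 = 1 and n6 = 1.
n3 = n2 ∨ x must be 1, so at least one of n2, x is 1.
Enumerating the 64 input combinations, 16 give n7 = 1 and 48 give n7 = 0.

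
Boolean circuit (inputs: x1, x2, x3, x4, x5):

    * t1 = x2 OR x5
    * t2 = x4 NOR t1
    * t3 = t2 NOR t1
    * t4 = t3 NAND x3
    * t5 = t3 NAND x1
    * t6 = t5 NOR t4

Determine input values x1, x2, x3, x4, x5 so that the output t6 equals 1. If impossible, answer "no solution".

x1=1, x2=0, x3=1, x4=1, x5=0

Check with x1=1, x2=0, x3=1, x4=1, x5=0:
t1 = x2 OR x5 = 0 OR 0 = 0
t2 = x4 NOR t1 = 1 NOR 0 = 0
t3 = t2 NOR t1 = 0 NOR 0 = 1
t4 = t3 NAND x3 = 1 NAND 1 = 0
t5 = t3 NAND x1 = 1 NAND 1 = 0
t6 = t5 NOR t4 = 0 NOR 0 = 1
So t6 = 1 as required.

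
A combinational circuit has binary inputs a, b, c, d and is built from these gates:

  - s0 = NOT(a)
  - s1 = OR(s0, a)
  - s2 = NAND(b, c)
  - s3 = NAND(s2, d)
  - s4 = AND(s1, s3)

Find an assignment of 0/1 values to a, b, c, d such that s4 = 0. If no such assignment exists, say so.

s4 = AND(s1, s3) must be 0, so at least one of s1, s3 is 0.
Check with a=1, b=1, c=0, d=1:
s0 = NOT(a) = NOT 1 = 0
s1 = OR(s0, a) = OR(0, 1) = 1
s2 = NAND(b, c) = NAND(1, 0) = 1
s3 = NAND(s2, d) = NAND(1, 1) = 0
s4 = AND(s1, s3) = AND(1, 0) = 0
So s4 = 0 as required.

a=1, b=1, c=0, d=1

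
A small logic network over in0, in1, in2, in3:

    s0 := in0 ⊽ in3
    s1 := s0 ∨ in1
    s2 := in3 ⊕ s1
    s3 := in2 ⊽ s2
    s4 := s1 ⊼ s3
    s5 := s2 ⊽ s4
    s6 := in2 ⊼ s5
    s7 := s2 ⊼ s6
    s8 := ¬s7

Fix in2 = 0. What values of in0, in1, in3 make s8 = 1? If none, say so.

in0=0, in1=0, in3=1

s8 = ¬s7 must be 1, so s7 = 0.
s7 = s2 ⊼ s6 must be 0, so both s2 = 1 and s6 = 1.
Check with in2 = 0 and in0=0, in1=0, in3=1:
s0 = in0 ⊽ in3 = 0 ⊽ 1 = 0
s1 = s0 ∨ in1 = 0 ∨ 0 = 0
s2 = in3 ⊕ s1 = 1 ⊕ 0 = 1
s3 = in2 ⊽ s2 = 0 ⊽ 1 = 0
s4 = s1 ⊼ s3 = 0 ⊼ 0 = 1
s5 = s2 ⊽ s4 = 1 ⊽ 1 = 0
s6 = in2 ⊼ s5 = 0 ⊼ 0 = 1
s7 = s2 ⊼ s6 = 1 ⊼ 1 = 0
s8 = ¬s7 = ¬0 = 1
So s8 = 1.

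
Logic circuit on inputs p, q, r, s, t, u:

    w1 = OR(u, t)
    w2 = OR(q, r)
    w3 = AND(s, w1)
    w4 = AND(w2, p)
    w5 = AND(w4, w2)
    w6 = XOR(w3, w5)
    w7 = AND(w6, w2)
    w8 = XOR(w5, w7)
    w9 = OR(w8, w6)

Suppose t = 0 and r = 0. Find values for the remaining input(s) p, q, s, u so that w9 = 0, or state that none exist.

Check with t = 0 and r = 0 and p=0, q=1, s=0, u=1:
w1 = OR(u, t) = OR(1, 0) = 1
w2 = OR(q, r) = OR(1, 0) = 1
w3 = AND(s, w1) = AND(0, 1) = 0
w4 = AND(w2, p) = AND(1, 0) = 0
w5 = AND(w4, w2) = AND(0, 1) = 0
w6 = XOR(w3, w5) = XOR(0, 0) = 0
w7 = AND(w6, w2) = AND(0, 1) = 0
w8 = XOR(w5, w7) = XOR(0, 0) = 0
w9 = OR(w8, w6) = OR(0, 0) = 0
So w9 = 0.

p=0, q=1, s=0, u=1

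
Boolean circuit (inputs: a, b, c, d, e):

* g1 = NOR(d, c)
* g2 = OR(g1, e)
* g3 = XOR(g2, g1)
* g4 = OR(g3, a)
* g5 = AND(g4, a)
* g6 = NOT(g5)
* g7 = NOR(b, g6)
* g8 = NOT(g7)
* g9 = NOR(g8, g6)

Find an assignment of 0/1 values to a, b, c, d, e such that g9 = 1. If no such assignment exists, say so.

a=1, b=0, c=1, d=1, e=1

g9 = NOR(g8, g6) must be 1, so both g8 = 0 and g6 = 0.
g8 = NOT(g7) must be 0, so g7 = 1.
g6 = NOT(g5) must be 0, so g5 = 1.
Check with a=1, b=0, c=1, d=1, e=1:
g1 = NOR(d, c) = NOR(1, 1) = 0
g2 = OR(g1, e) = OR(0, 1) = 1
g3 = XOR(g2, g1) = XOR(1, 0) = 1
g4 = OR(g3, a) = OR(1, 1) = 1
g5 = AND(g4, a) = AND(1, 1) = 1
g6 = NOT(g5) = NOT 1 = 0
g7 = NOR(b, g6) = NOR(0, 0) = 1
g8 = NOT(g7) = NOT 1 = 0
g9 = NOR(g8, g6) = NOR(0, 0) = 1
So g9 = 1 as required.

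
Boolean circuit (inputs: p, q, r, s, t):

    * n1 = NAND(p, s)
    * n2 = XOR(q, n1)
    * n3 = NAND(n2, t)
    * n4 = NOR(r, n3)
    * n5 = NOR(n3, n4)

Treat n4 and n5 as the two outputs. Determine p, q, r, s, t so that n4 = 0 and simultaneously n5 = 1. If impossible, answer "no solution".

Check with p=0, q=0, r=1, s=1, t=1:
n1 = NAND(p, s) = NAND(0, 1) = 1
n2 = XOR(q, n1) = XOR(0, 1) = 1
n3 = NAND(n2, t) = NAND(1, 1) = 0
n4 = NOR(r, n3) = NOR(1, 0) = 0
n5 = NOR(n3, n4) = NOR(0, 0) = 1
So n4 = 0 and n5 = 1.

p=0, q=0, r=1, s=1, t=1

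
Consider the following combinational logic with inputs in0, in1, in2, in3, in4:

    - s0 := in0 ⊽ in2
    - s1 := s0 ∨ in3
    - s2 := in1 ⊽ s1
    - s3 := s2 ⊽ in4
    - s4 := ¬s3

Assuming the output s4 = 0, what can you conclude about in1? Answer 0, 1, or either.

Both values of in1 occur among assignments with s4 = 0:
  in1=0: in0=0, in1=0, in2=0, in3=0, in4=0
  in1=1: in0=0, in1=1, in2=0, in3=0, in4=0

either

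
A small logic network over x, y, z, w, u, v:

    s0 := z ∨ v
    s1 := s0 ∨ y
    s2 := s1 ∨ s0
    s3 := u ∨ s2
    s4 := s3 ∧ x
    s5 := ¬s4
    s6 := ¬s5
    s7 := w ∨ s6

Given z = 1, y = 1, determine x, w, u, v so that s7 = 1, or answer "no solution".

x=1, w=1, u=1, v=1

Check with z = 1, y = 1 and x=1, w=1, u=1, v=1:
s0 = z ∨ v = 1 ∨ 1 = 1
s1 = s0 ∨ y = 1 ∨ 1 = 1
s2 = s1 ∨ s0 = 1 ∨ 1 = 1
s3 = u ∨ s2 = 1 ∨ 1 = 1
s4 = s3 ∧ x = 1 ∧ 1 = 1
s5 = ¬s4 = ¬1 = 0
s6 = ¬s5 = ¬0 = 1
s7 = w ∨ s6 = 1 ∨ 1 = 1
So s7 = 1.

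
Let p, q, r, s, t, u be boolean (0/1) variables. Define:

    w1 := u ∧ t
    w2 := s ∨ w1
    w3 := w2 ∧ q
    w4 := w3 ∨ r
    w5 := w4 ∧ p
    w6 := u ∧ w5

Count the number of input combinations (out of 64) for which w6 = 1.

11

w6 = u ∧ w5 must be 1, so both u = 1 and w5 = 1.
Enumerating the 64 input combinations, 11 give w6 = 1 and 53 give w6 = 0.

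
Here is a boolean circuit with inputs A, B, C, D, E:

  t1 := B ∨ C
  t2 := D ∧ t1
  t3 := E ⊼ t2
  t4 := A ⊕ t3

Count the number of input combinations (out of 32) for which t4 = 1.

t4 = A ⊕ t3 must be 1, so A and t3 differ.
Enumerating the 32 input combinations, 16 give t4 = 1 and 16 give t4 = 0.

16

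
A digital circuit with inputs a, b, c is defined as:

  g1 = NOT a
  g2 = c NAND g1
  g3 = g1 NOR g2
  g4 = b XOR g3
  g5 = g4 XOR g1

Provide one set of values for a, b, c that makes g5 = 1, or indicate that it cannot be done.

a=0 b=0 c=0

g5 = g4 XOR g1 must be 1, so g4 and g1 differ.
Check with a=0 b=0 c=0:
g1 = NOT a = NOT 0 = 1
g2 = c NAND g1 = 0 NAND 1 = 1
g3 = g1 NOR g2 = 1 NOR 1 = 0
g4 = b XOR g3 = 0 XOR 0 = 0
g5 = g4 XOR g1 = 0 XOR 1 = 1
So g5 = 1 as required.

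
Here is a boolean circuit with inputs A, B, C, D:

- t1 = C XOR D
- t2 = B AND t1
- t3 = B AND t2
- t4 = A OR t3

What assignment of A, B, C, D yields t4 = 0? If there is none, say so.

Check with A=0 B=1 C=0 D=0:
t1 = C XOR D = 0 XOR 0 = 0
t2 = B AND t1 = 1 AND 0 = 0
t3 = B AND t2 = 1 AND 0 = 0
t4 = A OR t3 = 0 OR 0 = 0
So t4 = 0 as required.

A=0 B=1 C=0 D=0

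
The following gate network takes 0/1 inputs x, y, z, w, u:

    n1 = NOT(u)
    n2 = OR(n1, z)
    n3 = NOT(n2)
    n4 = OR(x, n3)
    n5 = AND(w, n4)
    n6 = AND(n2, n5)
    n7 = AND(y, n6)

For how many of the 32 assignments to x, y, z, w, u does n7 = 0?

n7 = AND(y, n6) must be 0, so at least one of y, n6 is 0.
Enumerating the 32 input combinations, 29 give n7 = 0 and 3 give n7 = 1.

29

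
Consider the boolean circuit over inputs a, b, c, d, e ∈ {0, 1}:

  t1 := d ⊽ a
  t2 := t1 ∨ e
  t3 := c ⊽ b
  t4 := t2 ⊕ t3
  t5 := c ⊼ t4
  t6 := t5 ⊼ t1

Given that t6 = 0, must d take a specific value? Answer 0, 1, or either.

0

t6 = t5 ⊼ t1 must be 0, so both t5 = 1 and t1 = 1.
t5 = c ⊼ t4 must be 1, so at least one of c, t4 is 0.
t1 = d ⊽ a must be 1, so both d = 0 and a = 0.
Every assignment with t6 = 0 has d = 0; there are 4 such assignment(s).
  a=0, b=0, c=0, d=0, e=0
  a=0, b=0, c=0, d=0, e=1
  a=0, b=1, c=0, d=0, e=0
  a=0, b=1, c=0, d=0, e=1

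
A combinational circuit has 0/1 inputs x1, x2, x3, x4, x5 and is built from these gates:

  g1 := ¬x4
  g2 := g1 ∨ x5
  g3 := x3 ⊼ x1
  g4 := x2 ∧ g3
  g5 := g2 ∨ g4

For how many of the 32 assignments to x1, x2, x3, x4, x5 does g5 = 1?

27

g5 = g2 ∨ g4 must be 1, so at least one of g2, g4 is 1.
Enumerating the 32 input combinations, 27 give g5 = 1 and 5 give g5 = 0.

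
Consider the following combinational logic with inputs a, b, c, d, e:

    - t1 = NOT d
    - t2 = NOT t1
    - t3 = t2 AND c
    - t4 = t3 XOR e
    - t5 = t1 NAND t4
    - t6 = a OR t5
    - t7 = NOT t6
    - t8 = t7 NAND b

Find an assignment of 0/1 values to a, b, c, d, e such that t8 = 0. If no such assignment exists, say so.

Check with a=0, b=1, c=0, d=0, e=1:
t1 = NOT d = NOT 0 = 1
t2 = NOT t1 = NOT 1 = 0
t3 = t2 AND c = 0 AND 0 = 0
t4 = t3 XOR e = 0 XOR 1 = 1
t5 = t1 NAND t4 = 1 NAND 1 = 0
t6 = a OR t5 = 0 OR 0 = 0
t7 = NOT t6 = NOT 0 = 1
t8 = t7 NAND b = 1 NAND 1 = 0
So t8 = 0 as required.

a=0, b=1, c=0, d=0, e=1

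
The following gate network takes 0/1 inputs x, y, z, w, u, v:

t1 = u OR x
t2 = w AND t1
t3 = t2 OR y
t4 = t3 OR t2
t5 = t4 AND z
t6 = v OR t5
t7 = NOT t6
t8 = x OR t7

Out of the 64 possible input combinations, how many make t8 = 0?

21

t8 = x OR t7 must be 0, so both x = 0 and t7 = 0.
t7 = NOT t6 must be 0, so t6 = 1.
t6 = v OR t5 must be 1, so at least one of v, t5 is 1.
Enumerating the 64 input combinations, 21 give t8 = 0 and 43 give t8 = 1.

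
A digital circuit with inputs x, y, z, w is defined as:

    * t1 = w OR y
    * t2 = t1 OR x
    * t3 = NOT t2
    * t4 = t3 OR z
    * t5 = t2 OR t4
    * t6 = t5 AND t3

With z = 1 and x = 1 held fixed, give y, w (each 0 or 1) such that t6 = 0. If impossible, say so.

y=0, w=1

Check with z = 1 and x = 1 and y=0, w=1:
t1 = w OR y = 1 OR 0 = 1
t2 = t1 OR x = 1 OR 1 = 1
t3 = NOT t2 = NOT 1 = 0
t4 = t3 OR z = 0 OR 1 = 1
t5 = t2 OR t4 = 1 OR 1 = 1
t6 = t5 AND t3 = 1 AND 0 = 0
So t6 = 0.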